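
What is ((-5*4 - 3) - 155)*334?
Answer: -59452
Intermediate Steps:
((-5*4 - 3) - 155)*334 = ((-20 - 3) - 155)*334 = (-23 - 155)*334 = -178*334 = -59452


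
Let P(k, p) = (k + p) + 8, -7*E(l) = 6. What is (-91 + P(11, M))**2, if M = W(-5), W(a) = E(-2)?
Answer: 260100/49 ≈ 5308.2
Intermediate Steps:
E(l) = -6/7 (E(l) = -1/7*6 = -6/7)
W(a) = -6/7
M = -6/7 ≈ -0.85714
P(k, p) = 8 + k + p
(-91 + P(11, M))**2 = (-91 + (8 + 11 - 6/7))**2 = (-91 + 127/7)**2 = (-510/7)**2 = 260100/49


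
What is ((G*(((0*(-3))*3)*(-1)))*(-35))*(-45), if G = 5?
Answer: 0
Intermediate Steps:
((G*(((0*(-3))*3)*(-1)))*(-35))*(-45) = ((5*(((0*(-3))*3)*(-1)))*(-35))*(-45) = ((5*((0*3)*(-1)))*(-35))*(-45) = ((5*(0*(-1)))*(-35))*(-45) = ((5*0)*(-35))*(-45) = (0*(-35))*(-45) = 0*(-45) = 0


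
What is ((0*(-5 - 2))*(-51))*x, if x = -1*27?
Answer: 0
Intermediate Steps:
x = -27
((0*(-5 - 2))*(-51))*x = ((0*(-5 - 2))*(-51))*(-27) = ((0*(-7))*(-51))*(-27) = (0*(-51))*(-27) = 0*(-27) = 0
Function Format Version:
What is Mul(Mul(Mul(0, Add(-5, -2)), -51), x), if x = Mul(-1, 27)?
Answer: 0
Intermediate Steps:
x = -27
Mul(Mul(Mul(0, Add(-5, -2)), -51), x) = Mul(Mul(Mul(0, Add(-5, -2)), -51), -27) = Mul(Mul(Mul(0, -7), -51), -27) = Mul(Mul(0, -51), -27) = Mul(0, -27) = 0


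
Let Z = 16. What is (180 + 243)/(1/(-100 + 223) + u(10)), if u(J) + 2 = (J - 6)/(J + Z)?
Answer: -676377/2939 ≈ -230.14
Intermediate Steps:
u(J) = -2 + (-6 + J)/(16 + J) (u(J) = -2 + (J - 6)/(J + 16) = -2 + (-6 + J)/(16 + J))
(180 + 243)/(1/(-100 + 223) + u(10)) = (180 + 243)/(1/(-100 + 223) + (-38 - 1*10)/(16 + 10)) = 423/(1/123 + (-38 - 10)/26) = 423/(1/123 + (1/26)*(-48)) = 423/(1/123 - 24/13) = 423/(-2939/1599) = 423*(-1599/2939) = -676377/2939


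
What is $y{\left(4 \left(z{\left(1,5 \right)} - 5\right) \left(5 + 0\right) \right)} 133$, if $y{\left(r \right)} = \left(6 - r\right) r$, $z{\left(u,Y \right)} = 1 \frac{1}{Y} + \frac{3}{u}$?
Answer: $-201096$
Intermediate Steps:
$z{\left(u,Y \right)} = \frac{1}{Y} + \frac{3}{u}$
$y{\left(r \right)} = r \left(6 - r\right)$
$y{\left(4 \left(z{\left(1,5 \right)} - 5\right) \left(5 + 0\right) \right)} 133 = 4 \left(\left(\frac{1}{5} + \frac{3}{1}\right) - 5\right) \left(5 + 0\right) \left(6 - 4 \left(\left(\frac{1}{5} + \frac{3}{1}\right) - 5\right) \left(5 + 0\right)\right) 133 = 4 \left(\left(\frac{1}{5} + 3 \cdot 1\right) - 5\right) 5 \left(6 - 4 \left(\left(\frac{1}{5} + 3 \cdot 1\right) - 5\right) 5\right) 133 = 4 \left(\left(\frac{1}{5} + 3\right) - 5\right) 5 \left(6 - 4 \left(\left(\frac{1}{5} + 3\right) - 5\right) 5\right) 133 = 4 \left(\frac{16}{5} - 5\right) 5 \left(6 - 4 \left(\frac{16}{5} - 5\right) 5\right) 133 = 4 \left(\left(- \frac{9}{5}\right) 5\right) \left(6 - 4 \left(\left(- \frac{9}{5}\right) 5\right)\right) 133 = 4 \left(-9\right) \left(6 - 4 \left(-9\right)\right) 133 = - 36 \left(6 - -36\right) 133 = - 36 \left(6 + 36\right) 133 = \left(-36\right) 42 \cdot 133 = \left(-1512\right) 133 = -201096$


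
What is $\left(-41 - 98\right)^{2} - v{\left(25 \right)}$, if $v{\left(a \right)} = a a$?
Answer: $18696$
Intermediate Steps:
$v{\left(a \right)} = a^{2}$
$\left(-41 - 98\right)^{2} - v{\left(25 \right)} = \left(-41 - 98\right)^{2} - 25^{2} = \left(-139\right)^{2} - 625 = 19321 - 625 = 18696$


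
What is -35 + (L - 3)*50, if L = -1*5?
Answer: -435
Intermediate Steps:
L = -5
-35 + (L - 3)*50 = -35 + (-5 - 3)*50 = -35 - 8*50 = -35 - 400 = -435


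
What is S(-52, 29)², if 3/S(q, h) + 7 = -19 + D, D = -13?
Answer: 1/169 ≈ 0.0059172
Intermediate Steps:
S(q, h) = -1/13 (S(q, h) = 3/(-7 + (-19 - 13)) = 3/(-7 - 32) = 3/(-39) = 3*(-1/39) = -1/13)
S(-52, 29)² = (-1/13)² = 1/169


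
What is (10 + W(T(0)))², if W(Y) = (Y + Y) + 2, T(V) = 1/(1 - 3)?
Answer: 121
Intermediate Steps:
T(V) = -½ (T(V) = 1/(-2) = -½)
W(Y) = 2 + 2*Y (W(Y) = 2*Y + 2 = 2 + 2*Y)
(10 + W(T(0)))² = (10 + (2 + 2*(-½)))² = (10 + (2 - 1))² = (10 + 1)² = 11² = 121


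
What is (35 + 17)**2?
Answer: 2704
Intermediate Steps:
(35 + 17)**2 = 52**2 = 2704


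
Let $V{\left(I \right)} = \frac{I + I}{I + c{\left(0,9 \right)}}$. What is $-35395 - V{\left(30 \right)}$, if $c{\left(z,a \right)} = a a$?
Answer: $- \frac{1309635}{37} \approx -35396.0$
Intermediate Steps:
$c{\left(z,a \right)} = a^{2}$
$V{\left(I \right)} = \frac{2 I}{81 + I}$ ($V{\left(I \right)} = \frac{I + I}{I + 9^{2}} = \frac{2 I}{I + 81} = \frac{2 I}{81 + I}$)
$-35395 - V{\left(30 \right)} = -35395 - 2 \cdot 30 \frac{1}{81 + 30} = -35395 - 2 \cdot 30 \cdot \frac{1}{111} = -35395 - \frac{20}{37} = - \frac{1309635}{37}$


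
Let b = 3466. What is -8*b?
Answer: -27728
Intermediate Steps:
-8*b = -8*3466 = -27728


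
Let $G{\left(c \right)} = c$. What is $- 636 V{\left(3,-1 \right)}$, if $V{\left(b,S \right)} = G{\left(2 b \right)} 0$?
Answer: $0$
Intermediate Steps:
$V{\left(b,S \right)} = 0$ ($V{\left(b,S \right)} = 2 b 0 = 0$)
$- 636 V{\left(3,-1 \right)} = \left(-636\right) 0 = 0$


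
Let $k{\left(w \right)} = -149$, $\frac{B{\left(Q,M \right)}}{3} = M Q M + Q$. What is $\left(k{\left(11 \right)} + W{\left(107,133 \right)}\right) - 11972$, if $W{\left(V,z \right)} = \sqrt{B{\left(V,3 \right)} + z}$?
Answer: $-12121 + \sqrt{3343} \approx -12063.0$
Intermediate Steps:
$B{\left(Q,M \right)} = 3 Q + 3 Q M^{2}$ ($B{\left(Q,M \right)} = 3 \left(M Q M + Q\right) = 3 \left(Q M^{2} + Q\right) = 3 \left(Q + Q M^{2}\right) = 3 Q + 3 Q M^{2}$)
$W{\left(V,z \right)} = \sqrt{z + 30 V}$ ($W{\left(V,z \right)} = \sqrt{3 V \left(1 + 3^{2}\right) + z} = \sqrt{3 V \left(1 + 9\right) + z} = \sqrt{3 V 10 + z} = \sqrt{30 V + z} = \sqrt{z + 30 V}$)
$\left(k{\left(11 \right)} + W{\left(107,133 \right)}\right) - 11972 = \left(-149 + \sqrt{133 + 30 \cdot 107}\right) - 11972 = \left(-149 + \sqrt{133 + 3210}\right) - 11972 = \left(-149 + \sqrt{3343}\right) - 11972 = -12121 + \sqrt{3343}$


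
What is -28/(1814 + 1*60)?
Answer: -14/937 ≈ -0.014941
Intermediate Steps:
-28/(1814 + 1*60) = -28/(1814 + 60) = -28/1874 = -28*1/1874 = -14/937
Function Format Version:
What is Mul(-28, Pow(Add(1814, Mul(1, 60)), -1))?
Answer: Rational(-14, 937) ≈ -0.014941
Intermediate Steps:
Mul(-28, Pow(Add(1814, Mul(1, 60)), -1)) = Mul(-28, Pow(Add(1814, 60), -1)) = Mul(-28, Pow(1874, -1)) = Mul(-28, Rational(1, 1874)) = Rational(-14, 937)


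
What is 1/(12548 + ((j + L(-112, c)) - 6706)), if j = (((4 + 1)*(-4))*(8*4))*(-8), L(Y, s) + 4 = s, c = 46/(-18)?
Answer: 9/98599 ≈ 9.1279e-5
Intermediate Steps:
c = -23/9 (c = 46*(-1/18) = -23/9 ≈ -2.5556)
L(Y, s) = -4 + s
j = 5120 (j = ((5*(-4))*32)*(-8) = -20*32*(-8) = -640*(-8) = 5120)
1/(12548 + ((j + L(-112, c)) - 6706)) = 1/(12548 + ((5120 + (-4 - 23/9)) - 6706)) = 1/(12548 + ((5120 - 59/9) - 6706)) = 1/(12548 + (46021/9 - 6706)) = 1/(12548 - 14333/9) = 1/(98599/9) = 9/98599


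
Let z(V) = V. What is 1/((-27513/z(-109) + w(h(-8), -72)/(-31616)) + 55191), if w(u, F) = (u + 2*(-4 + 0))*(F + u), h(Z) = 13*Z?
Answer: 26923/1492686218 ≈ 1.8037e-5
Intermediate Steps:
w(u, F) = (-8 + u)*(F + u) (w(u, F) = (u + 2*(-4))*(F + u) = (u - 8)*(F + u) = (-8 + u)*(F + u))
1/((-27513/z(-109) + w(h(-8), -72)/(-31616)) + 55191) = 1/((-27513/(-109) + ((13*(-8))² - 8*(-72) - 104*(-8) - 936*(-8))/(-31616)) + 55191) = 1/((-27513*(-1/109) + ((-104)² + 576 - 8*(-104) - 72*(-104))*(-1/31616)) + 55191) = 1/((27513/109 + (10816 + 576 + 832 + 7488)*(-1/31616)) + 55191) = 1/((27513/109 + 19712*(-1/31616)) + 55191) = 1/((27513/109 - 154/247) + 55191) = 1/(6778925/26923 + 55191) = 1/(1492686218/26923) = 26923/1492686218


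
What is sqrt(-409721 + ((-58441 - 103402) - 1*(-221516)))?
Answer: 4*I*sqrt(21878) ≈ 591.65*I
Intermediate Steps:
sqrt(-409721 + ((-58441 - 103402) - 1*(-221516))) = sqrt(-409721 + (-161843 + 221516)) = sqrt(-409721 + 59673) = sqrt(-350048) = 4*I*sqrt(21878)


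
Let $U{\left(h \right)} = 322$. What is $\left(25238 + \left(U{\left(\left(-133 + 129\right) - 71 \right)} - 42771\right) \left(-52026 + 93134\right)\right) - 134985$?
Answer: $-1745103239$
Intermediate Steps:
$\left(25238 + \left(U{\left(\left(-133 + 129\right) - 71 \right)} - 42771\right) \left(-52026 + 93134\right)\right) - 134985 = \left(25238 + \left(322 - 42771\right) \left(-52026 + 93134\right)\right) - 134985 = \left(25238 - 1744993492\right) - 134985 = -1744968254 - 134985 = -1745103239$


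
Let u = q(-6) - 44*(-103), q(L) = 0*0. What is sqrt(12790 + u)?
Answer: sqrt(17322) ≈ 131.61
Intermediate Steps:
q(L) = 0
u = 4532 (u = 0 - 44*(-103) = 0 + 4532 = 4532)
sqrt(12790 + u) = sqrt(12790 + 4532) = sqrt(17322)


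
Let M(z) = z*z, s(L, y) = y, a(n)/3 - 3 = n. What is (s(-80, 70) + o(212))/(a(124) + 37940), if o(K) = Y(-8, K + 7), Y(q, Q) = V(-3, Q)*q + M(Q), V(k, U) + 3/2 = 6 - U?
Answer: 49747/38321 ≈ 1.2982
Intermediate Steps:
a(n) = 9 + 3*n
M(z) = z²
V(k, U) = 9/2 - U (V(k, U) = -3/2 + (6 - U) = 9/2 - U)
Y(q, Q) = Q² + q*(9/2 - Q) (Y(q, Q) = (9/2 - Q)*q + Q² = q*(9/2 - Q) + Q² = Q² + q*(9/2 - Q))
o(K) = 20 + (7 + K)² + 8*K (o(K) = (K + 7)² + (9/2)*(-8) - 1*(K + 7)*(-8) = (7 + K)² - 36 - 1*(7 + K)*(-8) = (7 + K)² - 36 + (56 + 8*K) = 20 + (7 + K)² + 8*K)
(s(-80, 70) + o(212))/(a(124) + 37940) = (70 + (69 + 212² + 22*212))/((9 + 3*124) + 37940) = (70 + (69 + 44944 + 4664))/((9 + 372) + 37940) = (70 + 49677)/(381 + 37940) = 49747/38321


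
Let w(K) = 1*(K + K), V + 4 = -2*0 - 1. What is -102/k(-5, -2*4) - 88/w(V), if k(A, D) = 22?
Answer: 229/55 ≈ 4.1636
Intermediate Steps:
V = -5 (V = -4 + (-2*0 - 1) = -4 + (0 - 1) = -4 - 1 = -5)
w(K) = 2*K (w(K) = 1*(2*K) = 2*K)
-102/k(-5, -2*4) - 88/w(V) = -102/22 - 88/(2*(-5)) = -102*1/22 - 88/(-10) = -51/11 - 88*(-⅒) = -51/11 + 44/5 = 229/55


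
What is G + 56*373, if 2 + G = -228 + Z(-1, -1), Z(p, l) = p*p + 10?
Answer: 20669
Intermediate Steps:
Z(p, l) = 10 + p² (Z(p, l) = p² + 10 = 10 + p²)
G = -219 (G = -2 + (-228 + (10 + (-1)²)) = -2 + (-228 + (10 + 1)) = -2 + (-228 + 11) = -2 - 217 = -219)
G + 56*373 = -219 + 56*373 = -219 + 20888 = 20669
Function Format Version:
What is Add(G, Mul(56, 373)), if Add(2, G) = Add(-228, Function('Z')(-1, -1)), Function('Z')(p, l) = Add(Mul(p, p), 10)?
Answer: 20669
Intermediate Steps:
Function('Z')(p, l) = Add(10, Pow(p, 2)) (Function('Z')(p, l) = Add(Pow(p, 2), 10) = Add(10, Pow(p, 2)))
G = -219 (G = Add(-2, Add(-228, Add(10, Pow(-1, 2)))) = Add(-2, Add(-228, Add(10, 1))) = Add(-2, Add(-228, 11)) = Add(-2, -217) = -219)
Add(G, Mul(56, 373)) = Add(-219, Mul(56, 373)) = Add(-219, 20888) = 20669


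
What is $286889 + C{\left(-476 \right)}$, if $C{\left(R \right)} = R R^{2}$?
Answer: $-107563287$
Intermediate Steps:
$C{\left(R \right)} = R^{3}$
$286889 + C{\left(-476 \right)} = 286889 + \left(-476\right)^{3} = 286889 - 107850176 = -107563287$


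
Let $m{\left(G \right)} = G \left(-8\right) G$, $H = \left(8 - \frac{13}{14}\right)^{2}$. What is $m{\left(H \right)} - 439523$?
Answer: $- \frac{2206649047}{4802} \approx -4.5953 \cdot 10^{5}$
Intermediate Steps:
$H = \frac{9801}{196}$ ($H = \left(8 - \frac{13}{14}\right)^{2} = \left(\frac{99}{14}\right)^{2} = \frac{9801}{196} \approx 50.005$)
$m{\left(G \right)} = - 8 G^{2}$ ($m{\left(G \right)} = - 8 G G = - 8 G^{2}$)
$m{\left(H \right)} - 439523 = - 8 \left(\frac{9801}{196}\right)^{2} - 439523 = \left(-8\right) \frac{96059601}{38416} - 439523 = - \frac{96059601}{4802} - 439523 = - \frac{2206649047}{4802}$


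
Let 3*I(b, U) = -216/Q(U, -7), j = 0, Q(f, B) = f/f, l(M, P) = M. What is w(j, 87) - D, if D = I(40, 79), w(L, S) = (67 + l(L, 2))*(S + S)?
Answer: 11730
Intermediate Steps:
Q(f, B) = 1
w(L, S) = 2*S*(67 + L) (w(L, S) = (67 + L)*(S + S) = (67 + L)*(2*S) = 2*S*(67 + L))
I(b, U) = -72 (I(b, U) = (-216/1)/3 = (-216*1)/3 = (1/3)*(-216) = -72)
D = -72
w(j, 87) - D = 2*87*(67 + 0) - 1*(-72) = 2*87*67 + 72 = 11658 + 72 = 11730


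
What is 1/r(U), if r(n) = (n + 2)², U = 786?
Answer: 1/620944 ≈ 1.6105e-6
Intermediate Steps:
r(n) = (2 + n)²
1/r(U) = 1/((2 + 786)²) = 1/(788²) = 1/620944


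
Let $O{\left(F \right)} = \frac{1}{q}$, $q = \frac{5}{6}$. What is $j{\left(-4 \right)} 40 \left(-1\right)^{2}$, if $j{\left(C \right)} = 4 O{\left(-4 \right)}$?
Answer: $192$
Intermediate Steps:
$q = \frac{5}{6}$ ($q = 5 \cdot \frac{1}{6} = \frac{5}{6} \approx 0.83333$)
$O{\left(F \right)} = \frac{6}{5}$ ($O{\left(F \right)} = \frac{1}{\frac{5}{6}} = \frac{6}{5}$)
$j{\left(C \right)} = \frac{24}{5}$ ($j{\left(C \right)} = 4 \cdot \frac{6}{5} = \frac{24}{5}$)
$j{\left(-4 \right)} 40 \left(-1\right)^{2} = \frac{24}{5} \cdot 40 \left(-1\right)^{2} = 192 \cdot 1 = 192$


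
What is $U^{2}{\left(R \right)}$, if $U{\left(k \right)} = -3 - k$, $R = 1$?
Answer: $16$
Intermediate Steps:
$U^{2}{\left(R \right)} = \left(-3 - 1\right)^{2} = \left(-4\right)^{2} = 16$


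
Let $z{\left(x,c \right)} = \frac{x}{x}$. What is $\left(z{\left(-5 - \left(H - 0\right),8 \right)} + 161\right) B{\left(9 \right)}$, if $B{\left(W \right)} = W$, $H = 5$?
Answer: $1458$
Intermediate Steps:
$z{\left(x,c \right)} = 1$
$\left(z{\left(-5 - \left(H - 0\right),8 \right)} + 161\right) B{\left(9 \right)} = \left(1 + 161\right) 9 = 162 \cdot 9 = 1458$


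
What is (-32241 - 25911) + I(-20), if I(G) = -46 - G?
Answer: -58178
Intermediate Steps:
(-32241 - 25911) + I(-20) = (-32241 - 25911) + (-46 - 1*(-20)) = -58152 + (-46 + 20) = -58152 - 26 = -58178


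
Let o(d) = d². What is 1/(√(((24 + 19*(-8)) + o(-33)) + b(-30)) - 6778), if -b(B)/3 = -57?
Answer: -3389/22970076 - √283/22970076 ≈ -0.00014827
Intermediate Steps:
b(B) = 171 (b(B) = -3*(-57) = 171)
1/(√(((24 + 19*(-8)) + o(-33)) + b(-30)) - 6778) = 1/(√(((24 + 19*(-8)) + (-33)²) + 171) - 6778) = 1/(√(((24 - 152) + 1089) + 171) - 6778) = 1/(√((-128 + 1089) + 171) - 6778) = 1/(√(961 + 171) - 6778) = 1/(√1132 - 6778) = 1/(2*√283 - 6778) = 1/(-6778 + 2*√283)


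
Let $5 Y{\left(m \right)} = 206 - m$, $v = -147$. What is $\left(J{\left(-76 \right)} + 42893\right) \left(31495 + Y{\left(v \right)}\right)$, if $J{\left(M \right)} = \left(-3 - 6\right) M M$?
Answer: $- \frac{1434814348}{5} \approx -2.8696 \cdot 10^{8}$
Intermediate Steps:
$Y{\left(m \right)} = \frac{206}{5} - \frac{m}{5}$ ($Y{\left(m \right)} = \frac{206 - m}{5} = \frac{206}{5} - \frac{m}{5}$)
$J{\left(M \right)} = - 9 M^{2}$ ($J{\left(M \right)} = \left(-3 - 6\right) M M = - 9 M M = - 9 M^{2}$)
$\left(J{\left(-76 \right)} + 42893\right) \left(31495 + Y{\left(v \right)}\right) = \left(- 9 \left(-76\right)^{2} + 42893\right) \left(31495 + \left(\frac{206}{5} - - \frac{147}{5}\right)\right) = \left(\left(-9\right) 5776 + 42893\right) \left(31495 + \left(\frac{206}{5} + \frac{147}{5}\right)\right) = \left(-51984 + 42893\right) \left(31495 + \frac{353}{5}\right) = \left(-9091\right) \frac{157828}{5} = - \frac{1434814348}{5}$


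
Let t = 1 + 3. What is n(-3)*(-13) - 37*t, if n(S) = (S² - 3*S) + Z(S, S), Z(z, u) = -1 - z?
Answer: -408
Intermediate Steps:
n(S) = -1 + S² - 4*S (n(S) = (S² - 3*S) + (-1 - S) = -1 + S² - 4*S)
t = 4
n(-3)*(-13) - 37*t = (-1 + (-3)² - 4*(-3))*(-13) - 37*4 = (-1 + 9 + 12)*(-13) - 148 = 20*(-13) - 148 = -260 - 148 = -408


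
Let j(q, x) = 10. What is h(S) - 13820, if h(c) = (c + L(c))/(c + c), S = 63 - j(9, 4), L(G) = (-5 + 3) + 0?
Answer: -1464869/106 ≈ -13820.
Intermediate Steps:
L(G) = -2 (L(G) = -2 + 0 = -2)
S = 53 (S = 63 - 1*10 = 63 - 10 = 53)
h(c) = (-2 + c)/(2*c) (h(c) = (c - 2)/(c + c) = (-2 + c)/((2*c)) = (-2 + c)*(1/(2*c)) = (-2 + c)/(2*c))
h(S) - 13820 = (½)*(-2 + 53)/53 - 13820 = (½)*(1/53)*51 - 13820 = 51/106 - 13820 = -1464869/106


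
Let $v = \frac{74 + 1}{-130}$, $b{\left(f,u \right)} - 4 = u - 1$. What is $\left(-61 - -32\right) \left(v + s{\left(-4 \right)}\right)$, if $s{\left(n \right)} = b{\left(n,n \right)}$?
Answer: $\frac{1189}{26} \approx 45.731$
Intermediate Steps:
$b{\left(f,u \right)} = 3 + u$ ($b{\left(f,u \right)} = 4 + \left(u - 1\right) = 4 + \left(-1 + u\right) = 3 + u$)
$s{\left(n \right)} = 3 + n$
$v = - \frac{15}{26}$ ($v = 75 \left(- \frac{1}{130}\right) = - \frac{15}{26} \approx -0.57692$)
$\left(-61 - -32\right) \left(v + s{\left(-4 \right)}\right) = \left(-61 - -32\right) \left(- \frac{15}{26} + \left(3 - 4\right)\right) = \left(-61 + 32\right) \left(- \frac{15}{26} - 1\right) = \left(-29\right) \left(- \frac{41}{26}\right) = \frac{1189}{26}$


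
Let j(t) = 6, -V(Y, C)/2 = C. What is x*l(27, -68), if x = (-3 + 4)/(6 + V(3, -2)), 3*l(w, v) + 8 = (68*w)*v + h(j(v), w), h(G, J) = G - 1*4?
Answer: -20809/5 ≈ -4161.8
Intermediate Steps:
V(Y, C) = -2*C
h(G, J) = -4 + G (h(G, J) = G - 4 = -4 + G)
l(w, v) = -2 + 68*v*w/3 (l(w, v) = -8/3 + ((68*w)*v + (-4 + 6))/3 = -8/3 + (68*v*w + 2)/3 = -8/3 + (2 + 68*v*w)/3 = -8/3 + (⅔ + 68*v*w/3) = -2 + 68*v*w/3)
x = ⅒ (x = (-3 + 4)/(6 - 2*(-2)) = 1/(6 + 4) = 1/10 = 1*(⅒) = ⅒ ≈ 0.10000)
x*l(27, -68) = (-2 + (68/3)*(-68)*27)/10 = (-2 - 41616)/10 = (⅒)*(-41618) = -20809/5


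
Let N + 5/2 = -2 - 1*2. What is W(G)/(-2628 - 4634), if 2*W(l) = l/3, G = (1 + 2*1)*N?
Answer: 13/29048 ≈ 0.00044753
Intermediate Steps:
N = -13/2 (N = -5/2 + (-2 - 1*2) = -5/2 + (-2 - 2) = -5/2 - 4 = -13/2 ≈ -6.5000)
G = -39/2 (G = (1 + 2*1)*(-13/2) = (1 + 2)*(-13/2) = 3*(-13/2) = -39/2 ≈ -19.500)
W(l) = l/6 (W(l) = (l/3)/2 = l/6)
W(G)/(-2628 - 4634) = ((1/6)*(-39/2))/(-2628 - 4634) = -13/4/(-7262) = -13/4*(-1/7262) = 13/29048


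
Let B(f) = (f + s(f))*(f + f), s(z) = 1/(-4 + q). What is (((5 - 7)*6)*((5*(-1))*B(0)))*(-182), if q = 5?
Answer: 0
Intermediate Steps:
s(z) = 1 (s(z) = 1/(-4 + 5) = 1/1 = 1)
B(f) = 2*f*(1 + f) (B(f) = (f + 1)*(f + f) = (1 + f)*(2*f) = 2*f*(1 + f))
(((5 - 7)*6)*((5*(-1))*B(0)))*(-182) = (((5 - 7)*6)*((5*(-1))*(2*0*(1 + 0))))*(-182) = ((-2*6)*(-10*0))*(-182) = -(-60)*0*(-182) = -12*0*(-182) = 0*(-182) = 0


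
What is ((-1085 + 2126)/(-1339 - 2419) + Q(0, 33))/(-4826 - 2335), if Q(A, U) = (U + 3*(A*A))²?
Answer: -1363807/8970346 ≈ -0.15203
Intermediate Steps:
Q(A, U) = (U + 3*A²)²
((-1085 + 2126)/(-1339 - 2419) + Q(0, 33))/(-4826 - 2335) = ((-1085 + 2126)/(-1339 - 2419) + (33 + 3*0²)²)/(-4826 - 2335) = (1041/(-3758) + (33 + 3*0)²)/(-7161) = (1041*(-1/3758) + (33 + 0)²)*(-1/7161) = (-1041/3758 + 33²)*(-1/7161) = (-1041/3758 + 1089)*(-1/7161) = (4091421/3758)*(-1/7161) = -1363807/8970346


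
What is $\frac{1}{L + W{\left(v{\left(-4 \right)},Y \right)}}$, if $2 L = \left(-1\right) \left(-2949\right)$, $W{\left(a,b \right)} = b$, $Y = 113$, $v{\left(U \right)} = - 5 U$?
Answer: $\frac{2}{3175} \approx 0.00062992$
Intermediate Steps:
$L = \frac{2949}{2}$ ($L = \frac{\left(-1\right) \left(-2949\right)}{2} = \frac{1}{2} \cdot 2949 = \frac{2949}{2} \approx 1474.5$)
$\frac{1}{L + W{\left(v{\left(-4 \right)},Y \right)}} = \frac{1}{\frac{2949}{2} + 113} = \frac{1}{\frac{3175}{2}} = \frac{2}{3175}$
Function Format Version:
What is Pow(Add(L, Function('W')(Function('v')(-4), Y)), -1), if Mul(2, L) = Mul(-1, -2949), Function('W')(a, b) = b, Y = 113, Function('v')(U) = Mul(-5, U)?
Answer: Rational(2, 3175) ≈ 0.00062992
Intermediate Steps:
L = Rational(2949, 2) (L = Mul(Rational(1, 2), Mul(-1, -2949)) = Mul(Rational(1, 2), 2949) = Rational(2949, 2) ≈ 1474.5)
Pow(Add(L, Function('W')(Function('v')(-4), Y)), -1) = Pow(Add(Rational(2949, 2), 113), -1) = Pow(Rational(3175, 2), -1) = Rational(2, 3175)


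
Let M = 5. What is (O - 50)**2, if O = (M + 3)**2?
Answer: 196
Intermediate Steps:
O = 64 (O = (5 + 3)**2 = 8**2 = 64)
(O - 50)**2 = (64 - 50)**2 = 14**2 = 196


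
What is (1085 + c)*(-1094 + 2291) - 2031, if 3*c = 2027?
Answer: 2105487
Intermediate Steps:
c = 2027/3 (c = (1/3)*2027 = 2027/3 ≈ 675.67)
(1085 + c)*(-1094 + 2291) - 2031 = (1085 + 2027/3)*(-1094 + 2291) - 2031 = (5282/3)*1197 - 2031 = 2107518 - 2031 = 2105487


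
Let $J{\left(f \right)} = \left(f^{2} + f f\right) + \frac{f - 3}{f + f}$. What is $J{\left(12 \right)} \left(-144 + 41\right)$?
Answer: $- \frac{237621}{8} \approx -29703.0$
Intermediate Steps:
$J{\left(f \right)} = 2 f^{2} + \frac{-3 + f}{2 f}$ ($J{\left(f \right)} = \left(f^{2} + f^{2}\right) + \frac{-3 + f}{2 f} = 2 f^{2} + \left(-3 + f\right) \frac{1}{2 f} = 2 f^{2} + \frac{-3 + f}{2 f}$)
$J{\left(12 \right)} \left(-144 + 41\right) = \frac{-3 + 12 + 4 \cdot 12^{3}}{2 \cdot 12} \left(-144 + 41\right) = \frac{1}{2} \cdot \frac{1}{12} \left(-3 + 12 + 4 \cdot 1728\right) \left(-103\right) = \frac{1}{2} \cdot \frac{1}{12} \left(-3 + 12 + 6912\right) \left(-103\right) = \frac{1}{2} \cdot \frac{1}{12} \cdot 6921 \left(-103\right) = \frac{2307}{8} \left(-103\right) = - \frac{237621}{8}$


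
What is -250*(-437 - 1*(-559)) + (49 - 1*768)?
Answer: -31219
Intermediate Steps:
-250*(-437 - 1*(-559)) + (49 - 1*768) = -250*(-437 + 559) + (49 - 768) = -250*122 - 719 = -30500 - 719 = -31219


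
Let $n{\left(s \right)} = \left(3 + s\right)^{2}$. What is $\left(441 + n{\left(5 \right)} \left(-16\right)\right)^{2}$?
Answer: $339889$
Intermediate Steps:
$\left(441 + n{\left(5 \right)} \left(-16\right)\right)^{2} = \left(441 + \left(3 + 5\right)^{2} \left(-16\right)\right)^{2} = \left(441 + 8^{2} \left(-16\right)\right)^{2} = \left(441 + 64 \left(-16\right)\right)^{2} = \left(441 - 1024\right)^{2} = \left(-583\right)^{2} = 339889$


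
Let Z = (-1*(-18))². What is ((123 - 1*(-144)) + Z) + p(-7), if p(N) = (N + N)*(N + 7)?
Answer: 591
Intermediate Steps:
p(N) = 2*N*(7 + N) (p(N) = (2*N)*(7 + N) = 2*N*(7 + N))
Z = 324 (Z = 18² = 324)
((123 - 1*(-144)) + Z) + p(-7) = ((123 - 1*(-144)) + 324) + 2*(-7)*(7 - 7) = ((123 + 144) + 324) + 2*(-7)*0 = (267 + 324) + 0 = 591 + 0 = 591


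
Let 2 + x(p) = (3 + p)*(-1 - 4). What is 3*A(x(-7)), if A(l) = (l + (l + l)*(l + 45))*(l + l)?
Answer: 246888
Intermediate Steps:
x(p) = -17 - 5*p (x(p) = -2 + (3 + p)*(-1 - 4) = -2 + (3 + p)*(-5) = -2 + (-15 - 5*p) = -17 - 5*p)
A(l) = 2*l*(l + 2*l*(45 + l)) (A(l) = (l + (2*l)*(45 + l))*(2*l) = (l + 2*l*(45 + l))*(2*l) = 2*l*(l + 2*l*(45 + l)))
3*A(x(-7)) = 3*((-17 - 5*(-7))**2*(182 + 4*(-17 - 5*(-7)))) = 3*((-17 + 35)**2*(182 + 4*(-17 + 35))) = 3*(18**2*(182 + 4*18)) = 3*(324*(182 + 72)) = 3*(324*254) = 3*82296 = 246888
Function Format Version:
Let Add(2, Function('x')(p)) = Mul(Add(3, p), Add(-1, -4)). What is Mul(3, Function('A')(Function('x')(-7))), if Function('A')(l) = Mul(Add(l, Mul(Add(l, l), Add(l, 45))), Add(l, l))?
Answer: 246888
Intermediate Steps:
Function('x')(p) = Add(-17, Mul(-5, p)) (Function('x')(p) = Add(-2, Mul(Add(3, p), Add(-1, -4))) = Add(-2, Mul(Add(3, p), -5)) = Add(-2, Add(-15, Mul(-5, p))) = Add(-17, Mul(-5, p)))
Function('A')(l) = Mul(2, l, Add(l, Mul(2, l, Add(45, l)))) (Function('A')(l) = Mul(Add(l, Mul(Mul(2, l), Add(45, l))), Mul(2, l)) = Mul(Add(l, Mul(2, l, Add(45, l))), Mul(2, l)) = Mul(2, l, Add(l, Mul(2, l, Add(45, l)))))
Mul(3, Function('A')(Function('x')(-7))) = Mul(3, Mul(Pow(Add(-17, Mul(-5, -7)), 2), Add(182, Mul(4, Add(-17, Mul(-5, -7)))))) = Mul(3, Mul(Pow(Add(-17, 35), 2), Add(182, Mul(4, Add(-17, 35))))) = Mul(3, Mul(Pow(18, 2), Add(182, Mul(4, 18)))) = Mul(3, Mul(324, Add(182, 72))) = Mul(3, Mul(324, 254)) = Mul(3, 82296) = 246888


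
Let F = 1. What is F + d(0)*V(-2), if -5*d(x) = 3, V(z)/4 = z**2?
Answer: -43/5 ≈ -8.6000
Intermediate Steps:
V(z) = 4*z**2
d(x) = -3/5 (d(x) = -1/5*3 = -3/5)
F + d(0)*V(-2) = 1 - 12*(-2)**2/5 = 1 - 12*4/5 = 1 - 3/5*16 = 1 - 48/5 = -43/5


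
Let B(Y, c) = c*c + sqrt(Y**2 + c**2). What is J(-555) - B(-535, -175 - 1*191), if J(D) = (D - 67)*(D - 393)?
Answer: 455700 - sqrt(420181) ≈ 4.5505e+5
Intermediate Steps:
J(D) = (-393 + D)*(-67 + D) (J(D) = (-67 + D)*(-393 + D) = (-393 + D)*(-67 + D))
B(Y, c) = c**2 + sqrt(Y**2 + c**2)
J(-555) - B(-535, -175 - 1*191) = (26331 + (-555)**2 - 460*(-555)) - ((-175 - 1*191)**2 + sqrt((-535)**2 + (-175 - 1*191)**2)) = (26331 + 308025 + 255300) - ((-175 - 191)**2 + sqrt(286225 + (-175 - 191)**2)) = 589656 - ((-366)**2 + sqrt(286225 + (-366)**2)) = 589656 - (133956 + sqrt(286225 + 133956)) = 589656 - (133956 + sqrt(420181)) = 589656 + (-133956 - sqrt(420181)) = 455700 - sqrt(420181)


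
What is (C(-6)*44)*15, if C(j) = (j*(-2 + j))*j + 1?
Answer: -189420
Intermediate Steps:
C(j) = 1 + j**2*(-2 + j) (C(j) = j**2*(-2 + j) + 1 = 1 + j**2*(-2 + j))
(C(-6)*44)*15 = ((1 + (-6)**3 - 2*(-6)**2)*44)*15 = ((1 - 216 - 2*36)*44)*15 = ((1 - 216 - 72)*44)*15 = -287*44*15 = -12628*15 = -189420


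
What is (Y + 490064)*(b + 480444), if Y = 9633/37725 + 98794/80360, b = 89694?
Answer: 14117312565195814719/50526350 ≈ 2.7941e+11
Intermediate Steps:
Y = 150037051/101052700 (Y = 9633*(1/37725) + 98794*(1/80360) = 3211/12575 + 49397/40180 = 150037051/101052700 ≈ 1.4847)
(Y + 490064)*(b + 480444) = (150037051/101052700 + 490064)*(89694 + 480444) = (49522440409851/101052700)*570138 = 14117312565195814719/50526350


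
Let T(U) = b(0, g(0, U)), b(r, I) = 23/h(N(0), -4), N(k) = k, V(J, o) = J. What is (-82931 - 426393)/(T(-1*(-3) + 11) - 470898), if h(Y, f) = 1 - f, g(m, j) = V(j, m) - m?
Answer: 2546620/2354467 ≈ 1.0816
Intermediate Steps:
g(m, j) = j - m
b(r, I) = 23/5 (b(r, I) = 23/(1 - 1*(-4)) = 23/(1 + 4) = 23/5)
T(U) = 23/5
(-82931 - 426393)/(T(-1*(-3) + 11) - 470898) = (-82931 - 426393)/(23/5 - 470898) = -509324/(-2354467/5) = -509324*(-5/2354467) = 2546620/2354467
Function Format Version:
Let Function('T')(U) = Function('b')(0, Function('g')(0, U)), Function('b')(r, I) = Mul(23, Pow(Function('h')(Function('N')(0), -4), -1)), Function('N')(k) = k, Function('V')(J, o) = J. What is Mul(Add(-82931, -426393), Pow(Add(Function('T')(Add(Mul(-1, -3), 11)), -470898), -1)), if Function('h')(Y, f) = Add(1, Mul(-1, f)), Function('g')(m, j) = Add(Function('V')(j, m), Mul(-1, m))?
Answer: Rational(2546620, 2354467) ≈ 1.0816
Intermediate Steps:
Function('g')(m, j) = Add(j, Mul(-1, m))
Function('b')(r, I) = Rational(23, 5) (Function('b')(r, I) = Mul(23, Pow(Add(1, Mul(-1, -4)), -1)) = Mul(23, Pow(Add(1, 4), -1)) = Mul(23, Pow(5, -1)) = Mul(23, Rational(1, 5)) = Rational(23, 5))
Function('T')(U) = Rational(23, 5)
Mul(Add(-82931, -426393), Pow(Add(Function('T')(Add(Mul(-1, -3), 11)), -470898), -1)) = Mul(Add(-82931, -426393), Pow(Add(Rational(23, 5), -470898), -1)) = Mul(-509324, Pow(Rational(-2354467, 5), -1)) = Mul(-509324, Rational(-5, 2354467)) = Rational(2546620, 2354467)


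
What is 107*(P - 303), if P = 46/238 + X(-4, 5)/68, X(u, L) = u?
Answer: -3856387/119 ≈ -32407.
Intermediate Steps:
P = 16/119 (P = 46/238 - 4/68 = 46*(1/238) - 4*1/68 = 23/119 - 1/17 = 16/119 ≈ 0.13445)
107*(P - 303) = 107*(16/119 - 303) = 107*(-36041/119) = -3856387/119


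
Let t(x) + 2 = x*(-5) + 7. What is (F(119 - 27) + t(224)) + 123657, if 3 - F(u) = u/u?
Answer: 122544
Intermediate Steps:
F(u) = 2 (F(u) = 3 - u/u = 3 - 1*1 = 3 - 1 = 2)
t(x) = 5 - 5*x (t(x) = -2 + (x*(-5) + 7) = -2 + (-5*x + 7) = -2 + (7 - 5*x) = 5 - 5*x)
(F(119 - 27) + t(224)) + 123657 = (2 + (5 - 5*224)) + 123657 = (2 + (5 - 1120)) + 123657 = (2 - 1115) + 123657 = -1113 + 123657 = 122544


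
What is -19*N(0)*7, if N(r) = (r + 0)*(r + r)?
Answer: 0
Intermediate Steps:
N(r) = 2*r² (N(r) = r*(2*r) = 2*r²)
-19*N(0)*7 = -38*0²*7 = -38*0*7 = -19*0*7 = 0*7 = 0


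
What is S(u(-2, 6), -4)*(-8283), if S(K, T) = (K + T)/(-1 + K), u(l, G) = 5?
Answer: -8283/4 ≈ -2070.8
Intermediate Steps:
S(K, T) = (K + T)/(-1 + K)
S(u(-2, 6), -4)*(-8283) = ((5 - 4)/(-1 + 5))*(-8283) = (1/4)*(-8283) = ((¼)*1)*(-8283) = (¼)*(-8283) = -8283/4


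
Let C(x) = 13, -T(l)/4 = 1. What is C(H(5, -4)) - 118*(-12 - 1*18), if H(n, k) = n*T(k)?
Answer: 3553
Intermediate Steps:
T(l) = -4 (T(l) = -4*1 = -4)
H(n, k) = -4*n (H(n, k) = n*(-4) = -4*n)
C(H(5, -4)) - 118*(-12 - 1*18) = 13 - 118*(-12 - 1*18) = 13 - 118*(-12 - 18) = 13 - 118*(-30) = 13 + 3540 = 3553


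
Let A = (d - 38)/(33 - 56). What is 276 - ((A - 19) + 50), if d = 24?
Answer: 5621/23 ≈ 244.39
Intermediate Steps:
A = 14/23 (A = (24 - 38)/(33 - 56) = -14/(-23) = -14*(-1/23) = 14/23 ≈ 0.60870)
276 - ((A - 19) + 50) = 276 - ((14/23 - 19) + 50) = 276 - (-423/23 + 50) = 276 - 1*727/23 = 276 - 727/23 = 5621/23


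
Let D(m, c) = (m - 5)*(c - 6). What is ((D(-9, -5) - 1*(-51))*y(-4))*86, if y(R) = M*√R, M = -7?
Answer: -246820*I ≈ -2.4682e+5*I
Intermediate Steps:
y(R) = -7*√R
D(m, c) = (-6 + c)*(-5 + m) (D(m, c) = (-5 + m)*(-6 + c) = (-6 + c)*(-5 + m))
((D(-9, -5) - 1*(-51))*y(-4))*86 = (((30 - 6*(-9) - 5*(-5) - 5*(-9)) - 1*(-51))*(-14*I))*86 = (((30 + 54 + 25 + 45) + 51)*(-14*I))*86 = ((154 + 51)*(-14*I))*86 = (205*(-14*I))*86 = -2870*I*86 = -246820*I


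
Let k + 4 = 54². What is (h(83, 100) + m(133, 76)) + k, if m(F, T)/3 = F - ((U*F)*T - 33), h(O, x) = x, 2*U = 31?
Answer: -466512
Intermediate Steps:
U = 31/2 (U = (½)*31 = 31/2 ≈ 15.500)
k = 2912 (k = -4 + 54² = -4 + 2916 = 2912)
m(F, T) = 99 + 3*F - 93*F*T/2 (m(F, T) = 3*(F - ((31*F/2)*T - 33)) = 3*(F - (31*F*T/2 - 33)) = 3*(F - (-33 + 31*F*T/2)) = 3*(F + (33 - 31*F*T/2)) = 3*(33 + F - 31*F*T/2) = 99 + 3*F - 93*F*T/2)
(h(83, 100) + m(133, 76)) + k = (100 + (99 + 3*133 - 93/2*133*76)) + 2912 = (100 + (99 + 399 - 470022)) + 2912 = (100 - 469524) + 2912 = -469424 + 2912 = -466512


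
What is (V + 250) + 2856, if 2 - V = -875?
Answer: 3983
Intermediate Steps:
V = 877 (V = 2 - 1*(-875) = 2 + 875 = 877)
(V + 250) + 2856 = (877 + 250) + 2856 = 1127 + 2856 = 3983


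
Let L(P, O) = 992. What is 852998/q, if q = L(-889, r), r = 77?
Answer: 426499/496 ≈ 859.88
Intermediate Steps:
q = 992
852998/q = 852998/992 = 852998*(1/992) = 426499/496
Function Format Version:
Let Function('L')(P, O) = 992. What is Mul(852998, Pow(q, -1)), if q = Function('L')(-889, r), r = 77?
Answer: Rational(426499, 496) ≈ 859.88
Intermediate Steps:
q = 992
Mul(852998, Pow(q, -1)) = Mul(852998, Pow(992, -1)) = Mul(852998, Rational(1, 992)) = Rational(426499, 496)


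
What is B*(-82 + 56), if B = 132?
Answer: -3432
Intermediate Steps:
B*(-82 + 56) = 132*(-82 + 56) = 132*(-26) = -3432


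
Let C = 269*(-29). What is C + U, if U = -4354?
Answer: -12155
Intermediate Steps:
C = -7801
C + U = -7801 - 4354 = -12155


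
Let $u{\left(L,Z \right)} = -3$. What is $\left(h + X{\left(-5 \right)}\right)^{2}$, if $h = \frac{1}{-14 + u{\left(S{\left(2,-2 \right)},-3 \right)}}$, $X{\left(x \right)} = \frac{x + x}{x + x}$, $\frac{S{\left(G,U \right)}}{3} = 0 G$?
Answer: $\frac{256}{289} \approx 0.88581$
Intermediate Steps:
$S{\left(G,U \right)} = 0$ ($S{\left(G,U \right)} = 3 \cdot 0 G = 3 \cdot 0 = 0$)
$X{\left(x \right)} = 1$ ($X{\left(x \right)} = \frac{2 x}{2 x} = 2 x \frac{1}{2 x} = 1$)
$h = - \frac{1}{17}$ ($h = \frac{1}{-14 - 3} = \frac{1}{-17} = - \frac{1}{17} \approx -0.058824$)
$\left(h + X{\left(-5 \right)}\right)^{2} = \left(- \frac{1}{17} + 1\right)^{2} = \left(\frac{16}{17}\right)^{2} = \frac{256}{289}$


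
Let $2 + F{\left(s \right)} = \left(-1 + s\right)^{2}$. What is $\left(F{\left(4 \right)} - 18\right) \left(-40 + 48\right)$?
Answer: $-88$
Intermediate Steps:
$F{\left(s \right)} = -2 + \left(-1 + s\right)^{2}$
$\left(F{\left(4 \right)} - 18\right) \left(-40 + 48\right) = \left(\left(-2 + \left(-1 + 4\right)^{2}\right) - 18\right) \left(-40 + 48\right) = \left(\left(-2 + 3^{2}\right) - 18\right) 8 = \left(\left(-2 + 9\right) - 18\right) 8 = \left(7 - 18\right) 8 = \left(-11\right) 8 = -88$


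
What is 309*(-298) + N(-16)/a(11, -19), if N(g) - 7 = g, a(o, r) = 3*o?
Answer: -1012905/11 ≈ -92082.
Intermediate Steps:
N(g) = 7 + g
309*(-298) + N(-16)/a(11, -19) = 309*(-298) + (7 - 16)/((3*11)) = -92082 - 9/33 = -92082 - 9*1/33 = -92082 - 3/11 = -1012905/11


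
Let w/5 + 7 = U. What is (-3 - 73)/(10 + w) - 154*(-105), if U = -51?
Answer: 1131919/70 ≈ 16170.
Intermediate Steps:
w = -290 (w = -35 + 5*(-51) = -35 - 255 = -290)
(-3 - 73)/(10 + w) - 154*(-105) = (-3 - 73)/(10 - 290) - 154*(-105) = -76/(-280) + 16170 = -76*(-1/280) + 16170 = 19/70 + 16170 = 1131919/70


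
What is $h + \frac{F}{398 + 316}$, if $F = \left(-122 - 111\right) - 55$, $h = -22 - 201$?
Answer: $- \frac{26585}{119} \approx -223.4$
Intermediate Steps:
$h = -223$
$F = -288$ ($F = -233 - 55 = -288$)
$h + \frac{F}{398 + 316} = -223 - \frac{288}{398 + 316} = -223 - \frac{288}{714} = -223 - \frac{48}{119} = - \frac{26585}{119}$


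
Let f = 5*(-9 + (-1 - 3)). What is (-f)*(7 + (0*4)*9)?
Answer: 455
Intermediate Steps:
f = -65 (f = 5*(-9 - 4) = 5*(-13) = -65)
(-f)*(7 + (0*4)*9) = (-1*(-65))*(7 + (0*4)*9) = 65*(7 + 0*9) = 65*(7 + 0) = 65*7 = 455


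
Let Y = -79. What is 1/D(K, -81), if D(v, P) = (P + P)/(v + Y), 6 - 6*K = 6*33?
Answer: 37/54 ≈ 0.68519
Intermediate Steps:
K = -32 (K = 1 - 33 = -32)
D(v, P) = 2*P/(-79 + v) (D(v, P) = (P + P)/(v - 79) = (2*P)/(-79 + v) = 2*P/(-79 + v))
1/D(K, -81) = 1/(2*(-81)/(-79 - 32)) = 1/(2*(-81)/(-111)) = 1/(2*(-81)*(-1/111)) = 1/(54/37) = 37/54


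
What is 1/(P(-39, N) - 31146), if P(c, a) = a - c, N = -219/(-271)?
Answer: -271/8429778 ≈ -3.2148e-5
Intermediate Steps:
N = 219/271 (N = -219*(-1/271) = 219/271 ≈ 0.80812)
1/(P(-39, N) - 31146) = 1/((219/271 - 1*(-39)) - 31146) = 1/((219/271 + 39) - 31146) = 1/(10788/271 - 31146) = 1/(-8429778/271) = -271/8429778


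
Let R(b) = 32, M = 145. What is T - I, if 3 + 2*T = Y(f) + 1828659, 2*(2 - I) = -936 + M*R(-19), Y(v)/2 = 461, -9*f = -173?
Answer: 916639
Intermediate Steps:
f = 173/9 (f = -⅑*(-173) = 173/9 ≈ 19.222)
Y(v) = 922 (Y(v) = 2*461 = 922)
I = -1850 (I = 2 - (-936 + 145*32)/2 = 2 - (-936 + 4640)/2 = 2 - ½*3704 = 2 - 1852 = -1850)
T = 914789 (T = -3/2 + (922 + 1828659)/2 = -3/2 + (½)*1829581 = -3/2 + 1829581/2 = 914789)
T - I = 914789 - 1*(-1850) = 914789 + 1850 = 916639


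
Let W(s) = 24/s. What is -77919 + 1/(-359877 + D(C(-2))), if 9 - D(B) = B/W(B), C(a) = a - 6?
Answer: -84122287431/1079612 ≈ -77919.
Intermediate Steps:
C(a) = -6 + a
D(B) = 9 - B**2/24 (D(B) = 9 - B/(24/B) = 9 - B*B/24 = 9 - B**2/24)
-77919 + 1/(-359877 + D(C(-2))) = -77919 + 1/(-359877 + (9 - (-6 - 2)**2/24)) = -77919 + 1/(-359877 + (9 - 1/24*(-8)**2)) = -77919 + 1/(-359877 + (9 - 1/24*64)) = -77919 + 1/(-359877 + (9 - 8/3)) = -77919 + 1/(-359877 + 19/3) = -77919 + 1/(-1079612/3) = -77919 - 3/1079612 = -84122287431/1079612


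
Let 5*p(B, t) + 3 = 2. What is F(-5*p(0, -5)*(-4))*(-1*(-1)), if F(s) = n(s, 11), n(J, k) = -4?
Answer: -4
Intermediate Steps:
p(B, t) = -⅕ (p(B, t) = -⅗ + (⅕)*2 = -⅗ + ⅖ = -⅕)
F(s) = -4
F(-5*p(0, -5)*(-4))*(-1*(-1)) = -(-4)*(-1) = -4*1 = -4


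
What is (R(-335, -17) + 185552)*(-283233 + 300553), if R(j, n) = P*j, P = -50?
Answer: 3503870640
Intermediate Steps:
R(j, n) = -50*j
(R(-335, -17) + 185552)*(-283233 + 300553) = (-50*(-335) + 185552)*(-283233 + 300553) = (16750 + 185552)*17320 = 202302*17320 = 3503870640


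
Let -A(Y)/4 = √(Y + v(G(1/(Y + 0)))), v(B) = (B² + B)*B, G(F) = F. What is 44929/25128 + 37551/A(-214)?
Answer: 44929/25128 + 4017957*I*√448816508242/4194546806 ≈ 1.788 + 641.73*I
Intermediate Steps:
v(B) = B*(B + B²) (v(B) = (B + B²)*B = B*(B + B²))
A(Y) = -4*√(Y + (1 + 1/Y)/Y²) (A(Y) = -4*√(Y + (1/(Y + 0))²*(1 + 1/(Y + 0))) = -4*√(Y + (1/Y)²*(1 + 1/Y)) = -4*√(Y + (1 + 1/Y)/Y²))
44929/25128 + 37551/A(-214) = 44929/25128 + 37551/((-4*√(1 - 214 + (-214)⁴)*(I*√214/45796))) = 44929*(1/25128) + 37551/((-4*I*√214*√(1 - 214 + 2097273616)/45796)) = 44929/25128 + 37551/((-4*I*√448816508242/45796)) = 44929/25128 + 37551/((-I*√448816508242/11449)) = 44929/25128 + 37551*(107*I*√448816508242/4194546806) = 44929/25128 + 4017957*I*√448816508242/4194546806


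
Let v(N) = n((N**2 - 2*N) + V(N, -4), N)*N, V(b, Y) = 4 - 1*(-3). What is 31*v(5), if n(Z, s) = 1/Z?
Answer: 155/22 ≈ 7.0455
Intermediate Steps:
V(b, Y) = 7 (V(b, Y) = 4 + 3 = 7)
v(N) = N/(7 + N**2 - 2*N) (v(N) = N/((N**2 - 2*N) + 7) = N/(7 + N**2 - 2*N))
31*v(5) = 31*(5/(7 + 5**2 - 2*5)) = 31*(5/(7 + 25 - 10)) = 31*(5/22) = 155/22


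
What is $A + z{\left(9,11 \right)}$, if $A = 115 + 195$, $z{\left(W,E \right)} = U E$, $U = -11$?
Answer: $189$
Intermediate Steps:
$z{\left(W,E \right)} = - 11 E$
$A = 310$
$A + z{\left(9,11 \right)} = 310 - 121 = 189$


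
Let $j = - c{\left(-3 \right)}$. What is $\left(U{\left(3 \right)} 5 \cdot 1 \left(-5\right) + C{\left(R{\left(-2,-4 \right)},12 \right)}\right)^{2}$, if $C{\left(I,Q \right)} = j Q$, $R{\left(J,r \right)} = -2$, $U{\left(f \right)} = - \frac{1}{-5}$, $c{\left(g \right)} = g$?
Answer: $961$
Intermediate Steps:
$U{\left(f \right)} = \frac{1}{5}$ ($U{\left(f \right)} = \left(-1\right) \left(- \frac{1}{5}\right) = \frac{1}{5}$)
$j = 3$ ($j = \left(-1\right) \left(-3\right) = 3$)
$C{\left(I,Q \right)} = 3 Q$
$\left(U{\left(3 \right)} 5 \cdot 1 \left(-5\right) + C{\left(R{\left(-2,-4 \right)},12 \right)}\right)^{2} = \left(\frac{1}{5} \cdot 5 \cdot 1 \left(-5\right) + 3 \cdot 12\right)^{2} = \left(1 \left(-5\right) + 36\right)^{2} = \left(-5 + 36\right)^{2} = 31^{2} = 961$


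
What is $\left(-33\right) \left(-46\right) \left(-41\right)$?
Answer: $-62238$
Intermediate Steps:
$\left(-33\right) \left(-46\right) \left(-41\right) = 1518 \left(-41\right) = -62238$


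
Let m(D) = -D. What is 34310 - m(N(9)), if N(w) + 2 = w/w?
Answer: 34309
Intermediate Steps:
N(w) = -1 (N(w) = -2 + w/w = -2 + 1 = -1)
34310 - m(N(9)) = 34310 - (-1)*(-1) = 34310 - 1*1 = 34310 - 1 = 34309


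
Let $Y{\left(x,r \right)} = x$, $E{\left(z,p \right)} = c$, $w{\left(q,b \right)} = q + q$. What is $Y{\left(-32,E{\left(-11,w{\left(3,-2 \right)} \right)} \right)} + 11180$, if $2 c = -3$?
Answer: $11148$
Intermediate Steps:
$w{\left(q,b \right)} = 2 q$
$c = - \frac{3}{2}$ ($c = \frac{1}{2} \left(-3\right) = - \frac{3}{2} \approx -1.5$)
$E{\left(z,p \right)} = - \frac{3}{2}$
$Y{\left(-32,E{\left(-11,w{\left(3,-2 \right)} \right)} \right)} + 11180 = -32 + 11180 = 11148$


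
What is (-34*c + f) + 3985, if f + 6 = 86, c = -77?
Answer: 6683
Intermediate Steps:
f = 80 (f = -6 + 86 = 80)
(-34*c + f) + 3985 = (-34*(-77) + 80) + 3985 = (2618 + 80) + 3985 = 2698 + 3985 = 6683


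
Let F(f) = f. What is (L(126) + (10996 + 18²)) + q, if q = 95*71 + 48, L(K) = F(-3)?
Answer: 18110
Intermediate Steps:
L(K) = -3
q = 6793 (q = 6745 + 48 = 6793)
(L(126) + (10996 + 18²)) + q = (-3 + (10996 + 18²)) + 6793 = (-3 + (10996 + 324)) + 6793 = (-3 + 11320) + 6793 = 11317 + 6793 = 18110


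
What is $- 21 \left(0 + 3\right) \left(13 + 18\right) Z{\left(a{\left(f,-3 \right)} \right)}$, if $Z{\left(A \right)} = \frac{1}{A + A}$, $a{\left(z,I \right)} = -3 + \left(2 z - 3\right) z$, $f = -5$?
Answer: $- \frac{63}{4} \approx -15.75$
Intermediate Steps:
$a{\left(z,I \right)} = -3 + z \left(-3 + 2 z\right)$ ($a{\left(z,I \right)} = -3 + \left(-3 + 2 z\right) z = -3 + z \left(-3 + 2 z\right)$)
$Z{\left(A \right)} = \frac{1}{2 A}$
$- 21 \left(0 + 3\right) \left(13 + 18\right) Z{\left(a{\left(f,-3 \right)} \right)} = - 21 \left(0 + 3\right) \left(13 + 18\right) \frac{1}{2 \left(-3 - -15 + 2 \left(-5\right)^{2}\right)} = - 21 \cdot 3 \cdot 31 \frac{1}{2 \left(-3 + 15 + 2 \cdot 25\right)} = \left(-21\right) 93 \frac{1}{2 \left(-3 + 15 + 50\right)} = - 1953 \frac{1}{2 \cdot 62} = - 1953 \cdot \frac{1}{2} \cdot \frac{1}{62} = \left(-1953\right) \frac{1}{124} = - \frac{63}{4}$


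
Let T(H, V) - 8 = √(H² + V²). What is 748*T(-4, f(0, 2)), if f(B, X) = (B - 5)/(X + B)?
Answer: 5984 + 374*√89 ≈ 9512.3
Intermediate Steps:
f(B, X) = (-5 + B)/(B + X)
T(H, V) = 8 + √(H² + V²)
748*T(-4, f(0, 2)) = 748*(8 + √((-4)² + ((-5 + 0)/(0 + 2))²)) = 748*(8 + √(16 + (-5/2)²)) = 748*(8 + √(16 + 25/4)) = 748*(8 + √(89/4)) = 748*(8 + √89/2) = 5984 + 374*√89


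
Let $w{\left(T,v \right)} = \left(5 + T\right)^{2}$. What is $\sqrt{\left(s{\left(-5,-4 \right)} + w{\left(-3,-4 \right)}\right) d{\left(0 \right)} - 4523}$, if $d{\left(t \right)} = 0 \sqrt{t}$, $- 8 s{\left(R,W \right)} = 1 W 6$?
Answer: $i \sqrt{4523} \approx 67.253 i$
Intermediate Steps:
$s{\left(R,W \right)} = - \frac{3 W}{4}$ ($s{\left(R,W \right)} = - \frac{1 W 6}{8} = - \frac{W 6}{8} = - \frac{6 W}{8} = - \frac{3 W}{4}$)
$d{\left(t \right)} = 0$
$\sqrt{\left(s{\left(-5,-4 \right)} + w{\left(-3,-4 \right)}\right) d{\left(0 \right)} - 4523} = \sqrt{\left(\left(- \frac{3}{4}\right) \left(-4\right) + \left(5 - 3\right)^{2}\right) 0 - 4523} = \sqrt{\left(3 + 2^{2}\right) 0 - 4523} = \sqrt{\left(3 + 4\right) 0 - 4523} = \sqrt{7 \cdot 0 - 4523} = \sqrt{0 - 4523} = \sqrt{-4523} = i \sqrt{4523}$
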